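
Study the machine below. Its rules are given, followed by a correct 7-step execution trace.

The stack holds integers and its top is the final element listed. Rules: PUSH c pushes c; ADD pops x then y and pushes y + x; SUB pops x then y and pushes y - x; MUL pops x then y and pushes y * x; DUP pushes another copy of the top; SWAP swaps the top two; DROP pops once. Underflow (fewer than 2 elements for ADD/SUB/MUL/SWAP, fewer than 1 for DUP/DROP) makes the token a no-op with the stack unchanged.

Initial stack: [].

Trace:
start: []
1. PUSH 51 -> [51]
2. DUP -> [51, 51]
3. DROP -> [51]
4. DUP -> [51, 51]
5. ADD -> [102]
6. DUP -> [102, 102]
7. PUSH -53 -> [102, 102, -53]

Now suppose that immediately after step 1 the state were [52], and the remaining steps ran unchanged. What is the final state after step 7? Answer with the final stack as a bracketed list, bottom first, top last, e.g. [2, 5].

[104, 104, -53]

state after step 1 := [52]
2. DUP -> [52, 52]
3. DROP -> [52]
4. DUP -> [52, 52]
5. ADD -> [104]
6. DUP -> [104, 104]
7. PUSH -53 -> [104, 104, -53]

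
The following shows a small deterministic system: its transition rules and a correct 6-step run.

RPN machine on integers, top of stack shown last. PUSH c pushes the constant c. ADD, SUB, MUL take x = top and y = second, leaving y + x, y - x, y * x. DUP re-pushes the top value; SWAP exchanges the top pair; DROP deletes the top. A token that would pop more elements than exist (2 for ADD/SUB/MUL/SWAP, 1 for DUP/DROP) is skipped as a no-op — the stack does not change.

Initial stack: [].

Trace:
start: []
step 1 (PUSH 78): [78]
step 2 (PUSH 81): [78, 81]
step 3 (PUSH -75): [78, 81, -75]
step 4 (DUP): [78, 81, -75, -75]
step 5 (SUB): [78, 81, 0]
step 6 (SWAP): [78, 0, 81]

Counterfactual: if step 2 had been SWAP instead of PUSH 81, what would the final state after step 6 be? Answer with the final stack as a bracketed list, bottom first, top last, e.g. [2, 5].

[0, 78]

(re-executing from step 2 with the substitution; state before step 2: [78])
step 2 (SWAP): [78]
step 3 (PUSH -75): [78, -75]
step 4 (DUP): [78, -75, -75]
step 5 (SUB): [78, 0]
step 6 (SWAP): [0, 78]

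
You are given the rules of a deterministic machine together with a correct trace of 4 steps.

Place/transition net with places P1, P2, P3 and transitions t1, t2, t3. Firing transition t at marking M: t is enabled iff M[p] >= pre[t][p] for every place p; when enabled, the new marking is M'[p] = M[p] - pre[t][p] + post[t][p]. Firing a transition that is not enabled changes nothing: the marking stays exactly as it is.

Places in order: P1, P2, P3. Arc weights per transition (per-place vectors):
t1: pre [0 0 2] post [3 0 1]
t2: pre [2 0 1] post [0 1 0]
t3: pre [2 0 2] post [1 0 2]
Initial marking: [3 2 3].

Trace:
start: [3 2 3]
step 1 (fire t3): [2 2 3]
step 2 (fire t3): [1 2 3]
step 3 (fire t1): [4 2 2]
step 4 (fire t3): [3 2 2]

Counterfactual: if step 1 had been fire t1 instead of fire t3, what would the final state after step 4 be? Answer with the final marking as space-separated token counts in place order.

(re-executing from step 1 with the substitution; state before step 1: [3 2 3])
step 1 (fire t1): [6 2 2]
step 2 (fire t3): [5 2 2]
step 3 (fire t1): [8 2 1]
step 4 (fire t3): [8 2 1]

8 2 1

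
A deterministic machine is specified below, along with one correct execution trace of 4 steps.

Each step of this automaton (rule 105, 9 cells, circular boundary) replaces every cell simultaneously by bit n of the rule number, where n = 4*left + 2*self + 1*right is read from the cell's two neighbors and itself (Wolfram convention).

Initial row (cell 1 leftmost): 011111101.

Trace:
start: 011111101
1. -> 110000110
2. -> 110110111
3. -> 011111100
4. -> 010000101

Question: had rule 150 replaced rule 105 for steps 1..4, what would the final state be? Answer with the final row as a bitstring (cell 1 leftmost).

010000101

(re-executing steps 1..4 under rule 150; state before step 1: 011111101)
1. -> 001111001
2. -> 110110111
3. -> 100000011
4. -> 010000101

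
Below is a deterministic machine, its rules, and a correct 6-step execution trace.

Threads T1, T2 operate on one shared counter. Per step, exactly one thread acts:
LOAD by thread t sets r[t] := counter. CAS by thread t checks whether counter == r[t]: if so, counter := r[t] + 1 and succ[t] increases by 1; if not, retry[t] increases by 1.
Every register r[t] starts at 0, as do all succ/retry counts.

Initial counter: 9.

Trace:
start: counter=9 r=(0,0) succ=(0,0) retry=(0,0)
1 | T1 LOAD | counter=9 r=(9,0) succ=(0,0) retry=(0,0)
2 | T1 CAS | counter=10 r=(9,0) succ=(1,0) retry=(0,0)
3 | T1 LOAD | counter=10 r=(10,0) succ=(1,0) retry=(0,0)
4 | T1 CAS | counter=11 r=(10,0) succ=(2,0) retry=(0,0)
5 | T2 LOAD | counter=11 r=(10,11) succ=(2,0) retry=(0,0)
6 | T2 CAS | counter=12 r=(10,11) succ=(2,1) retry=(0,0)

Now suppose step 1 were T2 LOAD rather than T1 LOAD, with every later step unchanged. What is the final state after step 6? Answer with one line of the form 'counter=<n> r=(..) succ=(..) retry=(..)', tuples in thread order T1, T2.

(re-executing from step 1 with the substitution; state before step 1: counter=9 r=(0,0) succ=(0,0) retry=(0,0))
1 | T2 LOAD | counter=9 r=(0,9) succ=(0,0) retry=(0,0)
2 | T1 CAS | counter=9 r=(0,9) succ=(0,0) retry=(1,0)
3 | T1 LOAD | counter=9 r=(9,9) succ=(0,0) retry=(1,0)
4 | T1 CAS | counter=10 r=(9,9) succ=(1,0) retry=(1,0)
5 | T2 LOAD | counter=10 r=(9,10) succ=(1,0) retry=(1,0)
6 | T2 CAS | counter=11 r=(9,10) succ=(1,1) retry=(1,0)

counter=11 r=(9,10) succ=(1,1) retry=(1,0)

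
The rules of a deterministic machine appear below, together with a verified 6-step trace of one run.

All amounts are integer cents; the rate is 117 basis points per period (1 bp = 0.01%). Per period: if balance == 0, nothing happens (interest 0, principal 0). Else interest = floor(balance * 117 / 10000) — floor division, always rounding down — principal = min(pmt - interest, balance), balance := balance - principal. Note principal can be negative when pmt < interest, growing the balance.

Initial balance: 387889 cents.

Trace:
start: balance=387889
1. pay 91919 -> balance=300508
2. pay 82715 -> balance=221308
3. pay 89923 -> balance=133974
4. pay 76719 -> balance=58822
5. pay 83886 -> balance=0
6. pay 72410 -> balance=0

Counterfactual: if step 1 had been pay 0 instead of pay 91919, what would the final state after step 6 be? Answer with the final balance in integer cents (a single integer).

352

(re-executing from step 1 with the substitution; state before step 1: balance=387889)
1. pay 0 -> balance=392427
2. pay 82715 -> balance=314303
3. pay 89923 -> balance=228057
4. pay 76719 -> balance=154006
5. pay 83886 -> balance=71921
6. pay 72410 -> balance=352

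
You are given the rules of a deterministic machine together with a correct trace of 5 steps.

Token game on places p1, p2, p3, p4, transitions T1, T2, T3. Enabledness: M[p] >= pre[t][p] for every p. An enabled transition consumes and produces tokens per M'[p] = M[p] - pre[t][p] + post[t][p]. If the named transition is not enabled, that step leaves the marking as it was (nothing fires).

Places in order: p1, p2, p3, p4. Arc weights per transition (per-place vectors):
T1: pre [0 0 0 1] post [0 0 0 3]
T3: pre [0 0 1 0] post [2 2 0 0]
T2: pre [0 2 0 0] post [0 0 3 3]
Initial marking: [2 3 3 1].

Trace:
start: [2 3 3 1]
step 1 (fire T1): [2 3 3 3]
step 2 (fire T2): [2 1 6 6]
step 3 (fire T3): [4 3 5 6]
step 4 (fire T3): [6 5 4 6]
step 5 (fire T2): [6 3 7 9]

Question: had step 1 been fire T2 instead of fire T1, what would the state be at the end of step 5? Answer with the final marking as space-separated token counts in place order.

(re-executing from step 1 with the substitution; state before step 1: [2 3 3 1])
step 1 (fire T2): [2 1 6 4]
step 2 (fire T2): [2 1 6 4]
step 3 (fire T3): [4 3 5 4]
step 4 (fire T3): [6 5 4 4]
step 5 (fire T2): [6 3 7 7]

6 3 7 7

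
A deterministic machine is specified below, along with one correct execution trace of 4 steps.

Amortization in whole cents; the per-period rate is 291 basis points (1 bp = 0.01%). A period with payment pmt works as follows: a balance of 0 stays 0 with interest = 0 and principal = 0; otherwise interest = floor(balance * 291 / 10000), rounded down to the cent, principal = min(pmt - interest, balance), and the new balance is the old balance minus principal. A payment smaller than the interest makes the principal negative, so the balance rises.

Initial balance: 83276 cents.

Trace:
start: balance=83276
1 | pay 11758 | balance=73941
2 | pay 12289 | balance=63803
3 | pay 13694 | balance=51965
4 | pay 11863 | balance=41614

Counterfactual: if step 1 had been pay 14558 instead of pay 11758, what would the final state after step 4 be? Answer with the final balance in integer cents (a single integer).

38562

(re-executing from step 1 with the substitution; state before step 1: balance=83276)
1 | pay 14558 | balance=71141
2 | pay 12289 | balance=60922
3 | pay 13694 | balance=49000
4 | pay 11863 | balance=38562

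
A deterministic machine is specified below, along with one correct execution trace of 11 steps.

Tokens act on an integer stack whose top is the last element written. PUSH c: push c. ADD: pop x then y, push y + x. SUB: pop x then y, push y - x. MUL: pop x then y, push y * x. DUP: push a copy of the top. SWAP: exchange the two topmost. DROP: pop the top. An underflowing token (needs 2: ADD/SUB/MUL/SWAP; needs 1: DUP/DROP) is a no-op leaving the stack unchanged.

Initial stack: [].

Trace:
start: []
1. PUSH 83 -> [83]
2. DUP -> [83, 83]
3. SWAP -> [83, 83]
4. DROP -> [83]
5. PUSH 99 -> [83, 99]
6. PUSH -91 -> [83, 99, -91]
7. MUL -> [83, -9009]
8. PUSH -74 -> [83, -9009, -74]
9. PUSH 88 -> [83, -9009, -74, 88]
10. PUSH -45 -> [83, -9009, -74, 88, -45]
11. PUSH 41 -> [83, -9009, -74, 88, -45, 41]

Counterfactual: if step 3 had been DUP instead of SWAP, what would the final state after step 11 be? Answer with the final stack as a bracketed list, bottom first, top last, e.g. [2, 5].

(re-executing from step 3 with the substitution; state before step 3: [83, 83])
3. DUP -> [83, 83, 83]
4. DROP -> [83, 83]
5. PUSH 99 -> [83, 83, 99]
6. PUSH -91 -> [83, 83, 99, -91]
7. MUL -> [83, 83, -9009]
8. PUSH -74 -> [83, 83, -9009, -74]
9. PUSH 88 -> [83, 83, -9009, -74, 88]
10. PUSH -45 -> [83, 83, -9009, -74, 88, -45]
11. PUSH 41 -> [83, 83, -9009, -74, 88, -45, 41]

[83, 83, -9009, -74, 88, -45, 41]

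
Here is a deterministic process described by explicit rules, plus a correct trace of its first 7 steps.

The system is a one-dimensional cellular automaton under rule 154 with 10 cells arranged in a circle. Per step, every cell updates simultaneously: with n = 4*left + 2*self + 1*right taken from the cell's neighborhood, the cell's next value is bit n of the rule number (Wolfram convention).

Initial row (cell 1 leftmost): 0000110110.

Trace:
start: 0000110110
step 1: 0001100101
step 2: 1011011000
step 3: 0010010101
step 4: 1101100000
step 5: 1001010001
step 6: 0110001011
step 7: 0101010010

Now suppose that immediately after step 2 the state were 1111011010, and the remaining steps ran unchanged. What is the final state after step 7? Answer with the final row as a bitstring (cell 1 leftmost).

0100001110

state after step 2 := 1111011010
step 3: 1110010000
step 4: 1101101001
step 5: 1001000111
step 6: 0110101111
step 7: 0100001110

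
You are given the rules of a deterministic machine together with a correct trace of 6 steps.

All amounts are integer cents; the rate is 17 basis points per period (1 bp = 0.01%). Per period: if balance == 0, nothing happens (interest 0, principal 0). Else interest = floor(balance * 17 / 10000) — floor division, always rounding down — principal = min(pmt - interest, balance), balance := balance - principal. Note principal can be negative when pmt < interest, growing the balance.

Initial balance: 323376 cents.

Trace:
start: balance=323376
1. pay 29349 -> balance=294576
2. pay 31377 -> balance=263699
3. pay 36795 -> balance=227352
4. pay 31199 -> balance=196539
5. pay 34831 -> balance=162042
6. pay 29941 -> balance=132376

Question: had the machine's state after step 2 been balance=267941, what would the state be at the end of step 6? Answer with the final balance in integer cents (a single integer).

136646

state after step 2 := balance=267941
3. pay 36795 -> balance=231601
4. pay 31199 -> balance=200795
5. pay 34831 -> balance=166305
6. pay 29941 -> balance=136646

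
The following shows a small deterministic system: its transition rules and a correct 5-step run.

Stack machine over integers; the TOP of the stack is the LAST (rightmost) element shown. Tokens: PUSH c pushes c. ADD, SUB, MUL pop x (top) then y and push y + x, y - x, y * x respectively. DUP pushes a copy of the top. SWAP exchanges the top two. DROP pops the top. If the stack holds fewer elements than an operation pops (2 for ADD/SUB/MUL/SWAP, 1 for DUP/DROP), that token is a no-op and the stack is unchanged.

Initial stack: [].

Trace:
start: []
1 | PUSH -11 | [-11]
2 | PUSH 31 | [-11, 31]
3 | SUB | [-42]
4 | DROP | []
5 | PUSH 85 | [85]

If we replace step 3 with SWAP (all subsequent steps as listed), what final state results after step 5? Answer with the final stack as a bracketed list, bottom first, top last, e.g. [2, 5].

[31, 85]

(re-executing from step 3 with the substitution; state before step 3: [-11, 31])
3 | SWAP | [31, -11]
4 | DROP | [31]
5 | PUSH 85 | [31, 85]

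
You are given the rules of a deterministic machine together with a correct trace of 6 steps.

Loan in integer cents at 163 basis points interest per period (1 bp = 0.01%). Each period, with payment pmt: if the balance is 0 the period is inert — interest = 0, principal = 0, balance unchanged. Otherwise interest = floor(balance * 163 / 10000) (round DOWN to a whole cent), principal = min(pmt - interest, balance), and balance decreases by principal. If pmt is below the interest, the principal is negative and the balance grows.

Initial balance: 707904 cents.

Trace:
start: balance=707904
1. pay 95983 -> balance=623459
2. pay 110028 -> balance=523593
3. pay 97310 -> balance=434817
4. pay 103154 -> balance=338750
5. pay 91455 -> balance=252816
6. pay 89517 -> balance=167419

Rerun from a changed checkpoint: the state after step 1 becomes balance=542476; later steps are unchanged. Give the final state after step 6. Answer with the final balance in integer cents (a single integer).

state after step 1 := balance=542476
2. pay 110028 -> balance=441290
3. pay 97310 -> balance=351173
4. pay 103154 -> balance=253743
5. pay 91455 -> balance=166424
6. pay 89517 -> balance=79619

79619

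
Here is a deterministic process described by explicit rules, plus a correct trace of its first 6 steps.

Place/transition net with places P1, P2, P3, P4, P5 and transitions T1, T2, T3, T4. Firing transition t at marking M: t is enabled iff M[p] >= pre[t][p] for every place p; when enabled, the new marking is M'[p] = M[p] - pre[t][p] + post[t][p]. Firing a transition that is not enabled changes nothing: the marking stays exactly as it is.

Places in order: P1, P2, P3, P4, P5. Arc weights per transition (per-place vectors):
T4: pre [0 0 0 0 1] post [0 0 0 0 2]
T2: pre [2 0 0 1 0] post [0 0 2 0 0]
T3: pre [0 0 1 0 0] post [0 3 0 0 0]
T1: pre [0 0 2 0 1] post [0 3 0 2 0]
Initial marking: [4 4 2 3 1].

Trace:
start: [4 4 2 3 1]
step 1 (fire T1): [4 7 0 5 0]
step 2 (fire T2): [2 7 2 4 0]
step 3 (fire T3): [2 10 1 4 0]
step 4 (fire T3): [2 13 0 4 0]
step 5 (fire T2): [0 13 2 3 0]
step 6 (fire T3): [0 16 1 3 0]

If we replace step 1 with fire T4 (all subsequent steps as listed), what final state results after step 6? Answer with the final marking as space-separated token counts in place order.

(re-executing from step 1 with the substitution; state before step 1: [4 4 2 3 1])
step 1 (fire T4): [4 4 2 3 2]
step 2 (fire T2): [2 4 4 2 2]
step 3 (fire T3): [2 7 3 2 2]
step 4 (fire T3): [2 10 2 2 2]
step 5 (fire T2): [0 10 4 1 2]
step 6 (fire T3): [0 13 3 1 2]

0 13 3 1 2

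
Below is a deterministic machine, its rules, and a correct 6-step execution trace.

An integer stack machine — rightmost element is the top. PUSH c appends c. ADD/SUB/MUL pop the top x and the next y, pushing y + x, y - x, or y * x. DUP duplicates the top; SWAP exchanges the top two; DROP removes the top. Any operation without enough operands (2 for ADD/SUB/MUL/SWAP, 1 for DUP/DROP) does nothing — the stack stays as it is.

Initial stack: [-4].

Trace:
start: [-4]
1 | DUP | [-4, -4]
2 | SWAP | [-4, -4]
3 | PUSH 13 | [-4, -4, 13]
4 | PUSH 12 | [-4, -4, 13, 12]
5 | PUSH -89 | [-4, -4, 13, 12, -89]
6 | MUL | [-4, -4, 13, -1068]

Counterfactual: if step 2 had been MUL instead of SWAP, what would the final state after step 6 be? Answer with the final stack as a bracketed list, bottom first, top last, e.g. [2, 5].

[16, 13, -1068]

(re-executing from step 2 with the substitution; state before step 2: [-4, -4])
2 | MUL | [16]
3 | PUSH 13 | [16, 13]
4 | PUSH 12 | [16, 13, 12]
5 | PUSH -89 | [16, 13, 12, -89]
6 | MUL | [16, 13, -1068]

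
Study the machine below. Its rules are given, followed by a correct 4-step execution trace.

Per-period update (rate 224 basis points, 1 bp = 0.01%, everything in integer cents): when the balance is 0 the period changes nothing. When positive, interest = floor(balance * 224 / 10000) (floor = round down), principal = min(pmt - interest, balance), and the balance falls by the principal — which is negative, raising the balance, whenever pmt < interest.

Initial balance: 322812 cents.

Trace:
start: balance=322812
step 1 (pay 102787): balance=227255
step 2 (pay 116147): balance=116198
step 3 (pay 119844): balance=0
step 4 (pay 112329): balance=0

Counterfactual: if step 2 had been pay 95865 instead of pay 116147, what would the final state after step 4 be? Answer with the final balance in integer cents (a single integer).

0

(re-executing from step 2 with the substitution; state before step 2: balance=227255)
step 2 (pay 95865): balance=136480
step 3 (pay 119844): balance=19693
step 4 (pay 112329): balance=0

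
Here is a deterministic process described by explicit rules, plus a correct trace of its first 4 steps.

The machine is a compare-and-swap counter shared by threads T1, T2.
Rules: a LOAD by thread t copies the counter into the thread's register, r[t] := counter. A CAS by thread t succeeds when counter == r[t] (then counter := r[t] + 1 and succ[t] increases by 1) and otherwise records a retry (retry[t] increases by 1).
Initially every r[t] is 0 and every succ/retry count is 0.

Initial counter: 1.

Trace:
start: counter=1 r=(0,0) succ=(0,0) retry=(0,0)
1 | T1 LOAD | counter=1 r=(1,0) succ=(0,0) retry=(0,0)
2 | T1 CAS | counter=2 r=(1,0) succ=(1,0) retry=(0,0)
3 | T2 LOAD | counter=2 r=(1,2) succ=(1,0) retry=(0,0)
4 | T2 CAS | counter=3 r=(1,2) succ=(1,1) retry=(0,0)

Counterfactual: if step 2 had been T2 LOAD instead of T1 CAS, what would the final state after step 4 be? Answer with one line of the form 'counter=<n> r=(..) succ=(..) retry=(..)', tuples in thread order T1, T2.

(re-executing from step 2 with the substitution; state before step 2: counter=1 r=(1,0) succ=(0,0) retry=(0,0))
2 | T2 LOAD | counter=1 r=(1,1) succ=(0,0) retry=(0,0)
3 | T2 LOAD | counter=1 r=(1,1) succ=(0,0) retry=(0,0)
4 | T2 CAS | counter=2 r=(1,1) succ=(0,1) retry=(0,0)

counter=2 r=(1,1) succ=(0,1) retry=(0,0)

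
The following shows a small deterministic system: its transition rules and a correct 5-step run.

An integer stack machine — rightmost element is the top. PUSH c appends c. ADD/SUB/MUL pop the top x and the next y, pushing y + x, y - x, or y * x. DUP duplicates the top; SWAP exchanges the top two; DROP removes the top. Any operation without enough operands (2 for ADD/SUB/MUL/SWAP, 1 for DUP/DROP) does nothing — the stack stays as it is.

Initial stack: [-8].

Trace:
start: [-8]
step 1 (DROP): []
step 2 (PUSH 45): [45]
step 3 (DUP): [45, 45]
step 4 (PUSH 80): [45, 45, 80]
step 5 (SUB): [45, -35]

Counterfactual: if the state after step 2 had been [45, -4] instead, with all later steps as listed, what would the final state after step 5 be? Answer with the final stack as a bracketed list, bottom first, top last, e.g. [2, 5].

[45, -4, -84]

state after step 2 := [45, -4]
step 3 (DUP): [45, -4, -4]
step 4 (PUSH 80): [45, -4, -4, 80]
step 5 (SUB): [45, -4, -84]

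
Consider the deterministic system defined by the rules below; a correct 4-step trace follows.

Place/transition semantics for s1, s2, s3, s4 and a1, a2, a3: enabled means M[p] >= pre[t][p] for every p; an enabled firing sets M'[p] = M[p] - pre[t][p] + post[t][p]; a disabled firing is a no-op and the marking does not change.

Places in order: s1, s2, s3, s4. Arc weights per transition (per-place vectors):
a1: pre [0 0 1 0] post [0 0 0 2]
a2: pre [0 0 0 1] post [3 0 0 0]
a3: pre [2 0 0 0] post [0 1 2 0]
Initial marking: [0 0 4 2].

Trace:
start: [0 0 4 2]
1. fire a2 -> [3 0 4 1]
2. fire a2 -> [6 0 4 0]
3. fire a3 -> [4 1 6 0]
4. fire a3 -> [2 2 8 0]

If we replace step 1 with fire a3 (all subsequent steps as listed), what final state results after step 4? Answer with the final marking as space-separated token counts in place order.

(re-executing from step 1 with the substitution; state before step 1: [0 0 4 2])
1. fire a3 -> [0 0 4 2]
2. fire a2 -> [3 0 4 1]
3. fire a3 -> [1 1 6 1]
4. fire a3 -> [1 1 6 1]

1 1 6 1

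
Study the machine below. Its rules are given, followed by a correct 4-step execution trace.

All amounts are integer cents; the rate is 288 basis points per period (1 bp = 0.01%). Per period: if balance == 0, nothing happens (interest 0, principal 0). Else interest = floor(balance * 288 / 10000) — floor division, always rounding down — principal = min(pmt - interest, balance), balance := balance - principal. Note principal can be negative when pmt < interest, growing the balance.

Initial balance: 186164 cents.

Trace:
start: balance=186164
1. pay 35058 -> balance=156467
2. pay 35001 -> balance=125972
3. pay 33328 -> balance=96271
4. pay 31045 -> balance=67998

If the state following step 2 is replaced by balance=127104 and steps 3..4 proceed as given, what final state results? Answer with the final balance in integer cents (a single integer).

state after step 2 := balance=127104
3. pay 33328 -> balance=97436
4. pay 31045 -> balance=69197

69197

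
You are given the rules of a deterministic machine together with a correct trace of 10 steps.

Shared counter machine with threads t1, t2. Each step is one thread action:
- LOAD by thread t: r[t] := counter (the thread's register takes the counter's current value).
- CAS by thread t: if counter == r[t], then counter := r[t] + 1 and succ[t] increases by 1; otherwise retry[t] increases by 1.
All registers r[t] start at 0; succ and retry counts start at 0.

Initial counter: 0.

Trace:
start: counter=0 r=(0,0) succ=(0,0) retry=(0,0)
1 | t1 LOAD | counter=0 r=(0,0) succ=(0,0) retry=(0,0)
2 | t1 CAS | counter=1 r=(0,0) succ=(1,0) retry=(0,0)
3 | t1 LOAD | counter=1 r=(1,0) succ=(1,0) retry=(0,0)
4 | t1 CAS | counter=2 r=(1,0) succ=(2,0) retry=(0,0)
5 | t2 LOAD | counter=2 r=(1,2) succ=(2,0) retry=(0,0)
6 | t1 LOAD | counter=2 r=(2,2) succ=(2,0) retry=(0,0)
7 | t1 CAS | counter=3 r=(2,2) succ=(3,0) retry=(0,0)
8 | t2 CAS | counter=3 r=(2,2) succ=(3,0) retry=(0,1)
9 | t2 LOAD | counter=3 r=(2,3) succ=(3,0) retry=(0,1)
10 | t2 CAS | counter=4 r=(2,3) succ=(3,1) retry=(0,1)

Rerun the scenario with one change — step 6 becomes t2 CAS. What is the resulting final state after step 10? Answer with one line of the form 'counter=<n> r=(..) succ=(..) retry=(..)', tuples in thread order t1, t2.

counter=4 r=(1,3) succ=(2,2) retry=(1,1)

(re-executing from step 6 with the substitution; state before step 6: counter=2 r=(1,2) succ=(2,0) retry=(0,0))
6 | t2 CAS | counter=3 r=(1,2) succ=(2,1) retry=(0,0)
7 | t1 CAS | counter=3 r=(1,2) succ=(2,1) retry=(1,0)
8 | t2 CAS | counter=3 r=(1,2) succ=(2,1) retry=(1,1)
9 | t2 LOAD | counter=3 r=(1,3) succ=(2,1) retry=(1,1)
10 | t2 CAS | counter=4 r=(1,3) succ=(2,2) retry=(1,1)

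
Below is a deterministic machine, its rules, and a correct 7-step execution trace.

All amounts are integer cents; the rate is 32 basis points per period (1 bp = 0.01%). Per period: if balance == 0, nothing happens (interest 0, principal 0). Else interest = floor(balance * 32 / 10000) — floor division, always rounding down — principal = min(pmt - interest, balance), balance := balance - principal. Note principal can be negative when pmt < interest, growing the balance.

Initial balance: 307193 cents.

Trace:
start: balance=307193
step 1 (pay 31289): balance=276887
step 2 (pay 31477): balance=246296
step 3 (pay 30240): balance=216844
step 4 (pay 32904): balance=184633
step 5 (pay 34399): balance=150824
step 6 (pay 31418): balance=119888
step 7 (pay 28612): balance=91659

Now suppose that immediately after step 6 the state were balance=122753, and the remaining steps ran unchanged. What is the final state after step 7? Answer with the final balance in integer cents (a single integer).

94533

state after step 6 := balance=122753
step 7 (pay 28612): balance=94533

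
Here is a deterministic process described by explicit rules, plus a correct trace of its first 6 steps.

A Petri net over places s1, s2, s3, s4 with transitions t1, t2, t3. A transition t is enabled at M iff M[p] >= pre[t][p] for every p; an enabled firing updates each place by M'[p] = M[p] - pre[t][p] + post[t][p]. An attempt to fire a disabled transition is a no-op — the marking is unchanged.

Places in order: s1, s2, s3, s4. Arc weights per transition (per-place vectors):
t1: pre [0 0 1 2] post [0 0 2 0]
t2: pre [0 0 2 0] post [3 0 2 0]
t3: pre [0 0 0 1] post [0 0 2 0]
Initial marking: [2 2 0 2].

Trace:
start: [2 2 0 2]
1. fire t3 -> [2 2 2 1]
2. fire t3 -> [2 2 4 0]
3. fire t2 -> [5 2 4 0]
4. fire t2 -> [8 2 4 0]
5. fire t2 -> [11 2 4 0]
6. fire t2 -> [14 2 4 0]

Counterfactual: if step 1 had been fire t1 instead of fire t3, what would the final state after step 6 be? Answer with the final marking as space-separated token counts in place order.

14 2 2 1

(re-executing from step 1 with the substitution; state before step 1: [2 2 0 2])
1. fire t1 -> [2 2 0 2]
2. fire t3 -> [2 2 2 1]
3. fire t2 -> [5 2 2 1]
4. fire t2 -> [8 2 2 1]
5. fire t2 -> [11 2 2 1]
6. fire t2 -> [14 2 2 1]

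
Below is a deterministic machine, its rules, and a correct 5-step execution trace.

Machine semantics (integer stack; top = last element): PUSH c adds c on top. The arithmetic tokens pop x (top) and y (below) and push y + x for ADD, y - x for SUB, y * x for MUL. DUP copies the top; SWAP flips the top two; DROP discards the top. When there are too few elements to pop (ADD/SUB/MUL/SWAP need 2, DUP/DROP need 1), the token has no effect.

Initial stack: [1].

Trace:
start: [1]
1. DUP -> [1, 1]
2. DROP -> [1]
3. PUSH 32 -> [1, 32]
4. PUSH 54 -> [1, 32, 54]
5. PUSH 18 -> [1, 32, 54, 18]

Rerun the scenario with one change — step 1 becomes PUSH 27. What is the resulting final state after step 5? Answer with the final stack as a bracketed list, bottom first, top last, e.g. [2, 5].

[1, 32, 54, 18]

(re-executing from step 1 with the substitution; state before step 1: [1])
1. PUSH 27 -> [1, 27]
2. DROP -> [1]
3. PUSH 32 -> [1, 32]
4. PUSH 54 -> [1, 32, 54]
5. PUSH 18 -> [1, 32, 54, 18]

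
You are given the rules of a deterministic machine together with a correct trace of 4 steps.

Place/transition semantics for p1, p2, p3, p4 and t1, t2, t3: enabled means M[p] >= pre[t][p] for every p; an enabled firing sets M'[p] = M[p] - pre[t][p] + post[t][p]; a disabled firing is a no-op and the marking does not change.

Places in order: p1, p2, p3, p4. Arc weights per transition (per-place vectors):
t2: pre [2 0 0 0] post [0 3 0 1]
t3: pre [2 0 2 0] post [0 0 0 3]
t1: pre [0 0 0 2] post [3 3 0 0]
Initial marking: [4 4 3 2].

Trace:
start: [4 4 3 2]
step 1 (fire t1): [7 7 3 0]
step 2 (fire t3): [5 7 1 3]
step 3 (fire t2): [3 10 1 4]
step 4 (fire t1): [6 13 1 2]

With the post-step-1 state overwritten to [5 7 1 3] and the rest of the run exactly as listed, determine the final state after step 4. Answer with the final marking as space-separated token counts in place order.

6 13 1 2

state after step 1 := [5 7 1 3]
step 2 (fire t3): [5 7 1 3]
step 3 (fire t2): [3 10 1 4]
step 4 (fire t1): [6 13 1 2]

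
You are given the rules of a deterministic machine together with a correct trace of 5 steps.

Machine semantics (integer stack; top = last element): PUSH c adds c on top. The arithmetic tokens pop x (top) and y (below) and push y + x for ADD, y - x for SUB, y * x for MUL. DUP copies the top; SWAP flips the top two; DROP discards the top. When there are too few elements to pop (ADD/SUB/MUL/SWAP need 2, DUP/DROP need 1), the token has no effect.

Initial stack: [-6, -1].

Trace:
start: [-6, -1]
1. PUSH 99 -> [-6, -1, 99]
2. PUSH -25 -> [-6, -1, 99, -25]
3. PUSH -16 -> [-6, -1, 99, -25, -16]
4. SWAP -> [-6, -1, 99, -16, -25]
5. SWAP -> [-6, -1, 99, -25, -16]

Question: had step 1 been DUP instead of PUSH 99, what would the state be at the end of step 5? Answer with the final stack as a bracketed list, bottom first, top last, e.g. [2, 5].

[-6, -1, -1, -25, -16]

(re-executing from step 1 with the substitution; state before step 1: [-6, -1])
1. DUP -> [-6, -1, -1]
2. PUSH -25 -> [-6, -1, -1, -25]
3. PUSH -16 -> [-6, -1, -1, -25, -16]
4. SWAP -> [-6, -1, -1, -16, -25]
5. SWAP -> [-6, -1, -1, -25, -16]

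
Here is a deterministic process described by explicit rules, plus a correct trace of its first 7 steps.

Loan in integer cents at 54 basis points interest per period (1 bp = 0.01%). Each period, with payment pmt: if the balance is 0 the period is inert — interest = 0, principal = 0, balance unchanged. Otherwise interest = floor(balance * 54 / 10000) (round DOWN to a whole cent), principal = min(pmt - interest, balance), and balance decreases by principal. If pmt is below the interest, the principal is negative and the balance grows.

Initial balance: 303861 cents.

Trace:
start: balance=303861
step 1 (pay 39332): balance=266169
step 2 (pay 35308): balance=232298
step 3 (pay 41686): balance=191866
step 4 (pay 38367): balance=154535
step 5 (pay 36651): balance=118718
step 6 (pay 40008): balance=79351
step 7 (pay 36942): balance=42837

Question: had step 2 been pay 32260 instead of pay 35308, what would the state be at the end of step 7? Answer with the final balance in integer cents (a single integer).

(re-executing from step 2 with the substitution; state before step 2: balance=266169)
step 2 (pay 32260): balance=235346
step 3 (pay 41686): balance=194930
step 4 (pay 38367): balance=157615
step 5 (pay 36651): balance=121815
step 6 (pay 40008): balance=82464
step 7 (pay 36942): balance=45967

45967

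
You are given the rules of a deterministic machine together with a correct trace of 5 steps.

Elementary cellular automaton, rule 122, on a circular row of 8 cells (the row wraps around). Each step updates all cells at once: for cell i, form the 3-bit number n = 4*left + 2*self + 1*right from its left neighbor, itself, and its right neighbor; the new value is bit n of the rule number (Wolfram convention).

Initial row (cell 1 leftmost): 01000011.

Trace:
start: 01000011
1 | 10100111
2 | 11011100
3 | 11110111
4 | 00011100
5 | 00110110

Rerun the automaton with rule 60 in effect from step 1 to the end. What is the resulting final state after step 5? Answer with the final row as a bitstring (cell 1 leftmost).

(re-executing steps 1..5 under rule 60; state before step 1: 01000011)
1 | 11100010
2 | 10010011
3 | 01011010
4 | 01110111
5 | 11001100

11001100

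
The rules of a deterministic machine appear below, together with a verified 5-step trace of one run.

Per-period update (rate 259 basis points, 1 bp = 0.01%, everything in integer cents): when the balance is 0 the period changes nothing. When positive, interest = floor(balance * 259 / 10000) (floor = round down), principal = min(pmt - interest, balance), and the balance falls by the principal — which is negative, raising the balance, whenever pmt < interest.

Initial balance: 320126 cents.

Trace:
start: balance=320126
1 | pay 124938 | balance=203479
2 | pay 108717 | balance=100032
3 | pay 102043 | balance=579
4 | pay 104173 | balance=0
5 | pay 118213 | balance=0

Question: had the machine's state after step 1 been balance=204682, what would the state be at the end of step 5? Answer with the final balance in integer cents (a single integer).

state after step 1 := balance=204682
2 | pay 108717 | balance=101266
3 | pay 102043 | balance=1845
4 | pay 104173 | balance=0
5 | pay 118213 | balance=0

0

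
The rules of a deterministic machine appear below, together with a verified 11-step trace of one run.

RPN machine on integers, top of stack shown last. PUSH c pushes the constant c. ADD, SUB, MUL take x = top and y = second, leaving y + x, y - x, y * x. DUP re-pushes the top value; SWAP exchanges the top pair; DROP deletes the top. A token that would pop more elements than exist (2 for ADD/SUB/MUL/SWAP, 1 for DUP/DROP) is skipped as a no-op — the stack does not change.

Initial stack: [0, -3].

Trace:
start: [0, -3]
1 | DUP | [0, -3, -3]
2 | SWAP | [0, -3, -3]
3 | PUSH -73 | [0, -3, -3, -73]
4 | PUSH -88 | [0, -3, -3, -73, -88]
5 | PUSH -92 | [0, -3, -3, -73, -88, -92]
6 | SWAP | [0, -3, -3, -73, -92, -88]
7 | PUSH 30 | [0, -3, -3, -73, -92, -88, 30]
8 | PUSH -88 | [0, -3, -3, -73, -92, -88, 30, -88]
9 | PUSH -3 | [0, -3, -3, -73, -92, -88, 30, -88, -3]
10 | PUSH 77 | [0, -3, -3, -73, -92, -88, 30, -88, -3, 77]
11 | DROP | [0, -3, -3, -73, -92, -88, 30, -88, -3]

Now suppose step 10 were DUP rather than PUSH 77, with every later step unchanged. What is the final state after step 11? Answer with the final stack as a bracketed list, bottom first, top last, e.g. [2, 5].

(re-executing from step 10 with the substitution; state before step 10: [0, -3, -3, -73, -92, -88, 30, -88, -3])
10 | DUP | [0, -3, -3, -73, -92, -88, 30, -88, -3, -3]
11 | DROP | [0, -3, -3, -73, -92, -88, 30, -88, -3]

[0, -3, -3, -73, -92, -88, 30, -88, -3]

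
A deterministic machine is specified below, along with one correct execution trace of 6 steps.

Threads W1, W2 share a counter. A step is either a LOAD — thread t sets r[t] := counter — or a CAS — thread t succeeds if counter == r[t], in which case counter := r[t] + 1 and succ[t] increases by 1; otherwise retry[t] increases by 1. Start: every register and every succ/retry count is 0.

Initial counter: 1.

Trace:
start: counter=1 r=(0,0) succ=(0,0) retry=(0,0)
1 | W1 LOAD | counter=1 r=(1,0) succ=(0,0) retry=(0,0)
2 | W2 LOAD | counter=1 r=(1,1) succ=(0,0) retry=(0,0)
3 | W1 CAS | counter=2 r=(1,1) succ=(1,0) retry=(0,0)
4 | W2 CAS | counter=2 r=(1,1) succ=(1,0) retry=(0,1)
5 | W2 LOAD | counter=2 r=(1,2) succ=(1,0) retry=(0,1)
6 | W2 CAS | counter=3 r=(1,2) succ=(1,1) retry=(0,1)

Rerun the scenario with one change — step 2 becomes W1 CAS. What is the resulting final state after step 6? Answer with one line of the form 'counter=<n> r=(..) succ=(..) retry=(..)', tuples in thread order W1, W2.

counter=3 r=(1,2) succ=(1,1) retry=(1,1)

(re-executing from step 2 with the substitution; state before step 2: counter=1 r=(1,0) succ=(0,0) retry=(0,0))
2 | W1 CAS | counter=2 r=(1,0) succ=(1,0) retry=(0,0)
3 | W1 CAS | counter=2 r=(1,0) succ=(1,0) retry=(1,0)
4 | W2 CAS | counter=2 r=(1,0) succ=(1,0) retry=(1,1)
5 | W2 LOAD | counter=2 r=(1,2) succ=(1,0) retry=(1,1)
6 | W2 CAS | counter=3 r=(1,2) succ=(1,1) retry=(1,1)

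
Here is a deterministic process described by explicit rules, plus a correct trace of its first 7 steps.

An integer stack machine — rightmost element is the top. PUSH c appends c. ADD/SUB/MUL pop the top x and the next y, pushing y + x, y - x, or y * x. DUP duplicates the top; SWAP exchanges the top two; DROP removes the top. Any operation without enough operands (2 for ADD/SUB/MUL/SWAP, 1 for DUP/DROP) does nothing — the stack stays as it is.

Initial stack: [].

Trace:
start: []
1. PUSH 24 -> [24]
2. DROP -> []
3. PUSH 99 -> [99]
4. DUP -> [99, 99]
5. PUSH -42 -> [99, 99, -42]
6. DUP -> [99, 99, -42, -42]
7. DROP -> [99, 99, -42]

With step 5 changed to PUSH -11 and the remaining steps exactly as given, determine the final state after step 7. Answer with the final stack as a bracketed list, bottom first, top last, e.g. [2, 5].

(re-executing from step 5 with the substitution; state before step 5: [99, 99])
5. PUSH -11 -> [99, 99, -11]
6. DUP -> [99, 99, -11, -11]
7. DROP -> [99, 99, -11]

[99, 99, -11]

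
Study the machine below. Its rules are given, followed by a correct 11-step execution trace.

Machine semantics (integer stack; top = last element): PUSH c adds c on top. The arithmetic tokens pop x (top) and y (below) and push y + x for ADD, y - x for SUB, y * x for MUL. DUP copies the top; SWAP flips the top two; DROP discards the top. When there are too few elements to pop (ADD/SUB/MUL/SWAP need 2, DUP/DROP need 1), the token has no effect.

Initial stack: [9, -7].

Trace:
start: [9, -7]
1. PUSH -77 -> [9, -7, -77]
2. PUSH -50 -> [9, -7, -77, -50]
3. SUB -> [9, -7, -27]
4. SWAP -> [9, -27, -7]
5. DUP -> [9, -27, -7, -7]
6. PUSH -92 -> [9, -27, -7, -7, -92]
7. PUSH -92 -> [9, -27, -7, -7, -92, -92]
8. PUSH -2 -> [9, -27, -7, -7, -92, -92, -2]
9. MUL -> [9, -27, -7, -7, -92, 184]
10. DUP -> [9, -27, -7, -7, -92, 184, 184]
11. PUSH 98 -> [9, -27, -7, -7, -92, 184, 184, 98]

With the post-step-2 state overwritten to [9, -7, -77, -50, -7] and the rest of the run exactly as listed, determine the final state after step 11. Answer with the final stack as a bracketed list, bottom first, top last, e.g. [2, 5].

[9, -7, -43, -77, -77, -92, 184, 184, 98]

state after step 2 := [9, -7, -77, -50, -7]
3. SUB -> [9, -7, -77, -43]
4. SWAP -> [9, -7, -43, -77]
5. DUP -> [9, -7, -43, -77, -77]
6. PUSH -92 -> [9, -7, -43, -77, -77, -92]
7. PUSH -92 -> [9, -7, -43, -77, -77, -92, -92]
8. PUSH -2 -> [9, -7, -43, -77, -77, -92, -92, -2]
9. MUL -> [9, -7, -43, -77, -77, -92, 184]
10. DUP -> [9, -7, -43, -77, -77, -92, 184, 184]
11. PUSH 98 -> [9, -7, -43, -77, -77, -92, 184, 184, 98]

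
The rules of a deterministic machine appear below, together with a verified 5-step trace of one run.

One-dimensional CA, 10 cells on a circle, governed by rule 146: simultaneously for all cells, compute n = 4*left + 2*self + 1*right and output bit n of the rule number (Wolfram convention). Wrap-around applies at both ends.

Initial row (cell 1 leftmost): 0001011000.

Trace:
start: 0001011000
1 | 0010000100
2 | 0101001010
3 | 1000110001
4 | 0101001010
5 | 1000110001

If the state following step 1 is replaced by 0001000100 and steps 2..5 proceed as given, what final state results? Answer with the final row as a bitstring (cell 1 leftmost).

0101000101

state after step 1 := 0001000100
2 | 0010101010
3 | 0100000001
4 | 0010000010
5 | 0101000101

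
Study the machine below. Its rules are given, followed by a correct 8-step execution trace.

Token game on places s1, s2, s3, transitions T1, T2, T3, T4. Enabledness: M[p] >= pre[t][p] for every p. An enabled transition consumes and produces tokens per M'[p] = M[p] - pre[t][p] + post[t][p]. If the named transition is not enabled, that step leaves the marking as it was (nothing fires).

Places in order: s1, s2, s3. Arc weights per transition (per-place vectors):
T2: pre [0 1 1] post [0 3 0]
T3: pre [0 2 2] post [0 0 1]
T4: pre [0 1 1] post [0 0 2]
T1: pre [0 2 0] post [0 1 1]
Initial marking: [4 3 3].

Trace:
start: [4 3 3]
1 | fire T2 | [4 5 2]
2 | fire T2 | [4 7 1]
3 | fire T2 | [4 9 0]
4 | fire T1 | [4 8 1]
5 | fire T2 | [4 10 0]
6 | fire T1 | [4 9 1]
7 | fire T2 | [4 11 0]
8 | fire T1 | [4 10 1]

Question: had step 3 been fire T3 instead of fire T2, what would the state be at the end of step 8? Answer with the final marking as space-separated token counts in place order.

4 8 2

(re-executing from step 3 with the substitution; state before step 3: [4 7 1])
3 | fire T3 | [4 7 1]
4 | fire T1 | [4 6 2]
5 | fire T2 | [4 8 1]
6 | fire T1 | [4 7 2]
7 | fire T2 | [4 9 1]
8 | fire T1 | [4 8 2]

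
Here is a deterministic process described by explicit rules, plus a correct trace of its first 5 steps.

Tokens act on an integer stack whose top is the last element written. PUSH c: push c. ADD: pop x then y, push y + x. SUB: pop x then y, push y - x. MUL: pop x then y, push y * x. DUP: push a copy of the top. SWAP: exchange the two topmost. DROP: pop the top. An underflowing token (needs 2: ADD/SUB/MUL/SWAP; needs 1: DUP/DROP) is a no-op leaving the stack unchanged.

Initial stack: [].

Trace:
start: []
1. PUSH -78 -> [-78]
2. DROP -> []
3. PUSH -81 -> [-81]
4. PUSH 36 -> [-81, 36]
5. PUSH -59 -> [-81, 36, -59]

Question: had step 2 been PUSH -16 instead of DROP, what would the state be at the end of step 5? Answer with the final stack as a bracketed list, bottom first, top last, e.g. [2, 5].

(re-executing from step 2 with the substitution; state before step 2: [-78])
2. PUSH -16 -> [-78, -16]
3. PUSH -81 -> [-78, -16, -81]
4. PUSH 36 -> [-78, -16, -81, 36]
5. PUSH -59 -> [-78, -16, -81, 36, -59]

[-78, -16, -81, 36, -59]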